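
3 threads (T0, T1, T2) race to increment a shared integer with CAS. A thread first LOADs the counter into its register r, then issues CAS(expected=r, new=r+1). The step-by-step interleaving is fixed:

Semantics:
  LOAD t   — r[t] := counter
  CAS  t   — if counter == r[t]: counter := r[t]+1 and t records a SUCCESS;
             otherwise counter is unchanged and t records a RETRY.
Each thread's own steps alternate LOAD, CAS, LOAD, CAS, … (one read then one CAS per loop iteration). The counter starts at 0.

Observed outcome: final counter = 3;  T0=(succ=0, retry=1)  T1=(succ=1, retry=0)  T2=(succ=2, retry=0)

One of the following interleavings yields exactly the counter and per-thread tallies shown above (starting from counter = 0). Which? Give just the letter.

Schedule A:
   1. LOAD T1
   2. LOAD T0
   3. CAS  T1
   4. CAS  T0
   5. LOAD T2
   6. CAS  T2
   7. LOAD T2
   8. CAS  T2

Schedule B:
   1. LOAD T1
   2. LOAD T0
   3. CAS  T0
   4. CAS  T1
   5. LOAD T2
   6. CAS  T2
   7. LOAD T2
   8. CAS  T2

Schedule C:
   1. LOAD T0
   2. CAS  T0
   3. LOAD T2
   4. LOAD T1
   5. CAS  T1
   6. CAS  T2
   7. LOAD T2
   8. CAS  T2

A

Run A:
1. LOAD T1 → mem=0 r[T1]=0 [LOAD]
2. LOAD T0 → mem=0 r[T0]=0 [LOAD]
3. CAS T1 → mem=1 r[T1]=0 [OK]
4. CAS T0 → mem=1 r[T0]=0 [RETRY]
5. LOAD T2 → mem=1 r[T2]=1 [LOAD]
6. CAS T2 → mem=2 r[T2]=1 [OK]
7. LOAD T2 → mem=2 r[T2]=2 [LOAD]
8. CAS T2 → mem=3 r[T2]=2 [OK]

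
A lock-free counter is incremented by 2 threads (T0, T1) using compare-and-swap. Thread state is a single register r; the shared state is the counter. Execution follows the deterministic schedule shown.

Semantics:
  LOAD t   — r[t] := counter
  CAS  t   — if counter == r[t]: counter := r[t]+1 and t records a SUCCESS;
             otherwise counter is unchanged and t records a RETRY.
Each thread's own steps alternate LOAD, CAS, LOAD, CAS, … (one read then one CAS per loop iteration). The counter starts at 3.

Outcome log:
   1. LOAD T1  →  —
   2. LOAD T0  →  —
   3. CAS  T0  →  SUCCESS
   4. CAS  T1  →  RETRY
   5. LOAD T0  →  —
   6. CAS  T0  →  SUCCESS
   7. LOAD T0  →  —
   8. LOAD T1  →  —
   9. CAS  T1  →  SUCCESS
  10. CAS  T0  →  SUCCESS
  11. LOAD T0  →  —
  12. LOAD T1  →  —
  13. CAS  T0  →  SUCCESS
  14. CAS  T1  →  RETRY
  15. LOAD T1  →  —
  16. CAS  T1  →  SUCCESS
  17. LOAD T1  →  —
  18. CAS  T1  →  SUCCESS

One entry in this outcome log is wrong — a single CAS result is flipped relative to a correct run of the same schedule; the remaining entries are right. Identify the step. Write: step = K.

Correct run:
#1 T1 reads 3
#2 T0 reads 3
#3 T0 CAS(3→4) writes; counter now 4
#4 T1 CAS(3→4) fails; counter now 4
#5 T0 reads 4
#6 T0 CAS(4→5) writes; counter now 5
#7 T0 reads 5
#8 T1 reads 5
#9 T1 CAS(5→6) writes; counter now 6
#10 T0 CAS(5→6) fails; counter now 6
#11 T0 reads 6
#12 T1 reads 6
#13 T0 CAS(6→7) writes; counter now 7
#14 T1 CAS(6→7) fails; counter now 7
#15 T1 reads 7
#16 T1 CAS(7→8) writes; counter now 8
#17 T1 reads 8
#18 T1 CAS(8→9) writes; counter now 9
Flip is step 10.

step = 10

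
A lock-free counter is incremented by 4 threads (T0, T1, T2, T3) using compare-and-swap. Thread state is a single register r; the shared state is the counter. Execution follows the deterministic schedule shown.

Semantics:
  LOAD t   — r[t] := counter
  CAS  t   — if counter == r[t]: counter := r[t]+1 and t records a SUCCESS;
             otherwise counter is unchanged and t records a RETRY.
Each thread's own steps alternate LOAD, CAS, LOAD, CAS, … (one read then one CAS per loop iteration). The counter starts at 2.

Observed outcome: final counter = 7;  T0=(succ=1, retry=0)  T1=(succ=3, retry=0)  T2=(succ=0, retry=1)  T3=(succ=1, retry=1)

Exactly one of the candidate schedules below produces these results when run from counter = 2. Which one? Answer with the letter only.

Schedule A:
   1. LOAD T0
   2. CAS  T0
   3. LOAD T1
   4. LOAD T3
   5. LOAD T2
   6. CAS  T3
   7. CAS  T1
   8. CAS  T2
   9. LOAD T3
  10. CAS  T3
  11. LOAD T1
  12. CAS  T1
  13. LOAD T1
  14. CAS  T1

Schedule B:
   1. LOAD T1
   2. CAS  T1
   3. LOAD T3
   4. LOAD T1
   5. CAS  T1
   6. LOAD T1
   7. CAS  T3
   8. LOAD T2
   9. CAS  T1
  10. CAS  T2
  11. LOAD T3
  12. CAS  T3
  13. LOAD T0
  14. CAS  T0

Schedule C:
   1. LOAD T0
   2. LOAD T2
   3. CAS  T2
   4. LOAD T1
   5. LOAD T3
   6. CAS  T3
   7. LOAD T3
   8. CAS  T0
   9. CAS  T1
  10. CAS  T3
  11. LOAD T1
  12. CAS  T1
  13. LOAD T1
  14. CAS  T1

Run B:
step 1: T1 LOAD ⇒ load; ctr=2 reg=2
step 2: T1 CAS ⇒ ok; ctr=3 reg=2
step 3: T3 LOAD ⇒ load; ctr=3 reg=3
step 4: T1 LOAD ⇒ load; ctr=3 reg=3
step 5: T1 CAS ⇒ ok; ctr=4 reg=3
step 6: T1 LOAD ⇒ load; ctr=4 reg=4
step 7: T3 CAS ⇒ retry; ctr=4 reg=3
step 8: T2 LOAD ⇒ load; ctr=4 reg=4
step 9: T1 CAS ⇒ ok; ctr=5 reg=4
step 10: T2 CAS ⇒ retry; ctr=5 reg=4
step 11: T3 LOAD ⇒ load; ctr=5 reg=5
step 12: T3 CAS ⇒ ok; ctr=6 reg=5
step 13: T0 LOAD ⇒ load; ctr=6 reg=6
step 14: T0 CAS ⇒ ok; ctr=7 reg=6

B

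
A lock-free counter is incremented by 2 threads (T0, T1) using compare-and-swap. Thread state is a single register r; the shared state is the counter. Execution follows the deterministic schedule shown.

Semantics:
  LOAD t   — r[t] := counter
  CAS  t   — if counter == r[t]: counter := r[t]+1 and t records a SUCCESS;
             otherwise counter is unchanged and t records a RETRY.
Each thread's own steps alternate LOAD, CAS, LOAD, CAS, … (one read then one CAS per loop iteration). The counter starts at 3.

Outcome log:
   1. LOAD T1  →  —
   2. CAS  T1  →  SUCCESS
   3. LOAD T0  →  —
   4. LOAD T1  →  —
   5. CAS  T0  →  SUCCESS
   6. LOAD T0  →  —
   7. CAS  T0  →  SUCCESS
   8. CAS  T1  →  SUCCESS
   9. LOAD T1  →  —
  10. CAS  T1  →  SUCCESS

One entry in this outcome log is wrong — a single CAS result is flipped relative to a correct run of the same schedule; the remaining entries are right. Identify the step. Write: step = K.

Reference trace:
   1) LOAD T1:  M=3  r_T1=3
   2) CAS  T1:  M=4  r_T1=3 ✓
   3) LOAD T0:  M=4  r_T0=4
   4) LOAD T1:  M=4  r_T1=4
   5) CAS  T0:  M=5  r_T0=4 ✓
   6) LOAD T0:  M=5  r_T0=5
   7) CAS  T0:  M=6  r_T0=5 ✓
   8) CAS  T1:  M=6  r_T1=4 ✗
   9) LOAD T1:  M=6  r_T1=6
  10) CAS  T1:  M=7  r_T1=6 ✓
Log disagrees first at step 8.

step = 8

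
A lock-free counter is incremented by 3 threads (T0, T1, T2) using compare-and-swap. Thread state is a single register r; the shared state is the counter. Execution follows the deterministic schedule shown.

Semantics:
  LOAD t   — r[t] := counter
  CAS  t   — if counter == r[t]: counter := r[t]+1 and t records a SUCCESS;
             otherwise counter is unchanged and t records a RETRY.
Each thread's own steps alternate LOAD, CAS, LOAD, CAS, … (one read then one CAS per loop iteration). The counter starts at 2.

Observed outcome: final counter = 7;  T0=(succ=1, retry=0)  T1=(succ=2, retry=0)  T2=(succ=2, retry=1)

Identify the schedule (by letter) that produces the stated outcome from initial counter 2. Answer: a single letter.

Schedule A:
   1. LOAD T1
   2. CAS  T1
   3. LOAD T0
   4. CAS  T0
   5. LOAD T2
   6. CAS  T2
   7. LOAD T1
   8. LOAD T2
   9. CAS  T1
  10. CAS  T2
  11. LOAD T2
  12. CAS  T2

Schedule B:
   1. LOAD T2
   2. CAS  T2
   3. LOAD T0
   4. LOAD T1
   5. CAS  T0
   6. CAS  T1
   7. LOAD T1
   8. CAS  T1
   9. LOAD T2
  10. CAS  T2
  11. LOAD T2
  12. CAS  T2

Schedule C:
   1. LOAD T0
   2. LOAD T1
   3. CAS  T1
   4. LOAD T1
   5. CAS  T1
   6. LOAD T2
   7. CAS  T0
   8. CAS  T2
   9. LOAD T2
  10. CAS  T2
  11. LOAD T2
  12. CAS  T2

A

Tracing schedule A:
#1 T1 reads 2
#2 T1 CAS(2→3) writes; counter now 3
#3 T0 reads 3
#4 T0 CAS(3→4) writes; counter now 4
#5 T2 reads 4
#6 T2 CAS(4→5) writes; counter now 5
#7 T1 reads 5
#8 T2 reads 5
#9 T1 CAS(5→6) writes; counter now 6
#10 T2 CAS(5→6) fails; counter now 6
#11 T2 reads 6
#12 T2 CAS(6→7) writes; counter now 7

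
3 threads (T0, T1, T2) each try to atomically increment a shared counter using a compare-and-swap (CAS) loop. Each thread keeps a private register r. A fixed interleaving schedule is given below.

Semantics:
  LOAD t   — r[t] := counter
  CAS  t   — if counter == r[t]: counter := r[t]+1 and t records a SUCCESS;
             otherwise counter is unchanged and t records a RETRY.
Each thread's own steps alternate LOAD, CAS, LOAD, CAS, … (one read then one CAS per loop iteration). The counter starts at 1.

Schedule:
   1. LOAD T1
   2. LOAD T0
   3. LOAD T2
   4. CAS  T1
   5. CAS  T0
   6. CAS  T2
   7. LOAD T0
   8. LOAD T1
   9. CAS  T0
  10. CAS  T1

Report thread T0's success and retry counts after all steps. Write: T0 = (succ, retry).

T1 LOAD — after: cnt=1, r=1 — load
T0 LOAD — after: cnt=1, r=1 — load
T2 LOAD — after: cnt=1, r=1 — load
T1 CAS — after: cnt=2, r=1 — ok
T0 CAS — after: cnt=2, r=1 — retry
T2 CAS — after: cnt=2, r=1 — retry
T0 LOAD — after: cnt=2, r=2 — load
T1 LOAD — after: cnt=2, r=2 — load
T0 CAS — after: cnt=3, r=2 — ok
T1 CAS — after: cnt=3, r=2 — retry

T0 = (1, 1)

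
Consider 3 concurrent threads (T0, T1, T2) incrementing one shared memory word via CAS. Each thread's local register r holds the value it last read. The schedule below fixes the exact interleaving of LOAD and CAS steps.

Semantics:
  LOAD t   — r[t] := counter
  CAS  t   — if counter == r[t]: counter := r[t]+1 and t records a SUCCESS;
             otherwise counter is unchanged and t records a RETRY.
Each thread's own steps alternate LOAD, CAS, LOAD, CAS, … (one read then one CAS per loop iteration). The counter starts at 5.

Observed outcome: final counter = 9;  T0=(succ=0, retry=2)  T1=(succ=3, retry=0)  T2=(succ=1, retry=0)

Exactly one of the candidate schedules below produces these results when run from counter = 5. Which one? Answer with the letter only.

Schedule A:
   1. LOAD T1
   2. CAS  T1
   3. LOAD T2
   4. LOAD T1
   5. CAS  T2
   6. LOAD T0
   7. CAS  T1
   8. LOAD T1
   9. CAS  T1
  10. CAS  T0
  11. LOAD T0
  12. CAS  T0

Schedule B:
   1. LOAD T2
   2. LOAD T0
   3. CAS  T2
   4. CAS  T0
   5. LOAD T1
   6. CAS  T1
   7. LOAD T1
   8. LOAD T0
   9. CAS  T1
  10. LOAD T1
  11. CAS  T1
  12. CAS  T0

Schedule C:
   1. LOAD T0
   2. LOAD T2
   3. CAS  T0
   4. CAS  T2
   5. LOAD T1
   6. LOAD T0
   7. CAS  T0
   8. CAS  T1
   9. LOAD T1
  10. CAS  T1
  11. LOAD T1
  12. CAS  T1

Tracing schedule B:
1. LOAD T2 → mem=5 r[T2]=5 [LOAD]
2. LOAD T0 → mem=5 r[T0]=5 [LOAD]
3. CAS T2 → mem=6 r[T2]=5 [OK]
4. CAS T0 → mem=6 r[T0]=5 [RETRY]
5. LOAD T1 → mem=6 r[T1]=6 [LOAD]
6. CAS T1 → mem=7 r[T1]=6 [OK]
7. LOAD T1 → mem=7 r[T1]=7 [LOAD]
8. LOAD T0 → mem=7 r[T0]=7 [LOAD]
9. CAS T1 → mem=8 r[T1]=7 [OK]
10. LOAD T1 → mem=8 r[T1]=8 [LOAD]
11. CAS T1 → mem=9 r[T1]=8 [OK]
12. CAS T0 → mem=9 r[T0]=7 [RETRY]

B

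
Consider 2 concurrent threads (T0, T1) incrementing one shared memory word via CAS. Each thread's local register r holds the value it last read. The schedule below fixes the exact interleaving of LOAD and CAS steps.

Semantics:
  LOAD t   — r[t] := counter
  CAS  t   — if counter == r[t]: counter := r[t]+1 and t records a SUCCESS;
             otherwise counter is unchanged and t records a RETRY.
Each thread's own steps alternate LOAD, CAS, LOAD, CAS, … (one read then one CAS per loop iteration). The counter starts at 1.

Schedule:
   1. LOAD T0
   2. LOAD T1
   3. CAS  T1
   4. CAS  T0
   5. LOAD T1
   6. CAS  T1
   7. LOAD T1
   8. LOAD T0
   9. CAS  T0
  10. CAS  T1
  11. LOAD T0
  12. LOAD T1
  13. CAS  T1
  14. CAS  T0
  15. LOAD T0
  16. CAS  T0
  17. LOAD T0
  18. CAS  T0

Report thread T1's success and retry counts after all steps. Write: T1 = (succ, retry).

   1) LOAD T0:  M=1  r_T0=1
   2) LOAD T1:  M=1  r_T1=1
   3) CAS  T1:  M=2  r_T1=1 ✓
   4) CAS  T0:  M=2  r_T0=1 ✗
   5) LOAD T1:  M=2  r_T1=2
   6) CAS  T1:  M=3  r_T1=2 ✓
   7) LOAD T1:  M=3  r_T1=3
   8) LOAD T0:  M=3  r_T0=3
   9) CAS  T0:  M=4  r_T0=3 ✓
  10) CAS  T1:  M=4  r_T1=3 ✗
  11) LOAD T0:  M=4  r_T0=4
  12) LOAD T1:  M=4  r_T1=4
  13) CAS  T1:  M=5  r_T1=4 ✓
  14) CAS  T0:  M=5  r_T0=4 ✗
  15) LOAD T0:  M=5  r_T0=5
  16) CAS  T0:  M=6  r_T0=5 ✓
  17) LOAD T0:  M=6  r_T0=6
  18) CAS  T0:  M=7  r_T0=6 ✓

T1 = (3, 1)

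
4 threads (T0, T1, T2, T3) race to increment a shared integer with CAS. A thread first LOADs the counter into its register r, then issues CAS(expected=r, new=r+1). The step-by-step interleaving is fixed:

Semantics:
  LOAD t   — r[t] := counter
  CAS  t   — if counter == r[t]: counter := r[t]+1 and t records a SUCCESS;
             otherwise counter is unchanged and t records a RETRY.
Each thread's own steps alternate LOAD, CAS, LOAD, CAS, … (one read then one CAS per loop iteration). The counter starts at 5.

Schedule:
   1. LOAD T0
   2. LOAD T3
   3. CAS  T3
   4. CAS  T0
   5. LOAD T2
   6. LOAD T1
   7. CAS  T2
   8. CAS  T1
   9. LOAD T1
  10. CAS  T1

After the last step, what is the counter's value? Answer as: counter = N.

   1) LOAD T0:  M=5  r_T0=5
   2) LOAD T3:  M=5  r_T3=5
   3) CAS  T3:  M=6  r_T3=5 ✓
   4) CAS  T0:  M=6  r_T0=5 ✗
   5) LOAD T2:  M=6  r_T2=6
   6) LOAD T1:  M=6  r_T1=6
   7) CAS  T2:  M=7  r_T2=6 ✓
   8) CAS  T1:  M=7  r_T1=6 ✗
   9) LOAD T1:  M=7  r_T1=7
  10) CAS  T1:  M=8  r_T1=7 ✓

counter = 8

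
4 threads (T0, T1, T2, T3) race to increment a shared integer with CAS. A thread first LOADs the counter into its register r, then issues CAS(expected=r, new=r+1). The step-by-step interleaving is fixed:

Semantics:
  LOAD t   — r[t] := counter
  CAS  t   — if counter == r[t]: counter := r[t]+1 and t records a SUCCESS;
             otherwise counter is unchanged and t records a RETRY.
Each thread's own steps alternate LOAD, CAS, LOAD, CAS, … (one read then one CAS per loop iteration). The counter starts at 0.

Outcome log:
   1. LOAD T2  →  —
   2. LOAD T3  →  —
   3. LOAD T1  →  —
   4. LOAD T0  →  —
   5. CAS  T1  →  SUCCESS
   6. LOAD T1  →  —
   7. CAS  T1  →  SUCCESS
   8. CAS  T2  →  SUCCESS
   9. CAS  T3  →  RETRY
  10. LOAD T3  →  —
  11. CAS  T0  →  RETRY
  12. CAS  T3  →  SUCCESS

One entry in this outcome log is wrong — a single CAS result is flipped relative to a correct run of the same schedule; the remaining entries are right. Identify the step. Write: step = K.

step = 8

Re-executing:
   1) LOAD T2:  M=0  r_T2=0
   2) LOAD T3:  M=0  r_T3=0
   3) LOAD T1:  M=0  r_T1=0
   4) LOAD T0:  M=0  r_T0=0
   5) CAS  T1:  M=1  r_T1=0 ✓
   6) LOAD T1:  M=1  r_T1=1
   7) CAS  T1:  M=2  r_T1=1 ✓
   8) CAS  T2:  M=2  r_T2=0 ✗
   9) CAS  T3:  M=2  r_T3=0 ✗
  10) LOAD T3:  M=2  r_T3=2
  11) CAS  T0:  M=2  r_T0=0 ✗
  12) CAS  T3:  M=3  r_T3=2 ✓
Log disagrees first at step 8.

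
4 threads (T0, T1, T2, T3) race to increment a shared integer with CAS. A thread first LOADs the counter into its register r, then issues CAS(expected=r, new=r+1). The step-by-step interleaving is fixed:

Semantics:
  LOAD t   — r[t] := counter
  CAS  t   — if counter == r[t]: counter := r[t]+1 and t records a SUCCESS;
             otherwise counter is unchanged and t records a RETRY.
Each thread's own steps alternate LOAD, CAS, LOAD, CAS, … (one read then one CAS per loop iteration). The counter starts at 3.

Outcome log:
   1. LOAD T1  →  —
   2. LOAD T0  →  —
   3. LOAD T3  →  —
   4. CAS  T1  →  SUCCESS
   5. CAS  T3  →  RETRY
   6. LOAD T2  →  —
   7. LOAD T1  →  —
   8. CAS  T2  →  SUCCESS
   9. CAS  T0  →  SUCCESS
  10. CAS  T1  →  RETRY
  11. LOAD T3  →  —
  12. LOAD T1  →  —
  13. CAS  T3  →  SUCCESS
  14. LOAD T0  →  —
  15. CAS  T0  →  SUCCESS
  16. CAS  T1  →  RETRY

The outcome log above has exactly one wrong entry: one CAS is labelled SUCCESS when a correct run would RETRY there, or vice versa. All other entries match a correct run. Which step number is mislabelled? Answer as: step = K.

step = 9

Correct run:
[1] T1.load  rd  (counter 3, T1.r 3)
[2] T0.load  rd  (counter 3, T0.r 3)
[3] T3.load  rd  (counter 3, T3.r 3)
[4] T1.cas  hit  (counter 4, T1.r 3)
[5] T3.cas  miss  (counter 4, T3.r 3)
[6] T2.load  rd  (counter 4, T2.r 4)
[7] T1.load  rd  (counter 4, T1.r 4)
[8] T2.cas  hit  (counter 5, T2.r 4)
[9] T0.cas  miss  (counter 5, T0.r 3)
[10] T1.cas  miss  (counter 5, T1.r 4)
[11] T3.load  rd  (counter 5, T3.r 5)
[12] T1.load  rd  (counter 5, T1.r 5)
[13] T3.cas  hit  (counter 6, T3.r 5)
[14] T0.load  rd  (counter 6, T0.r 6)
[15] T0.cas  hit  (counter 7, T0.r 6)
[16] T1.cas  miss  (counter 7, T1.r 5)
Flip is step 9.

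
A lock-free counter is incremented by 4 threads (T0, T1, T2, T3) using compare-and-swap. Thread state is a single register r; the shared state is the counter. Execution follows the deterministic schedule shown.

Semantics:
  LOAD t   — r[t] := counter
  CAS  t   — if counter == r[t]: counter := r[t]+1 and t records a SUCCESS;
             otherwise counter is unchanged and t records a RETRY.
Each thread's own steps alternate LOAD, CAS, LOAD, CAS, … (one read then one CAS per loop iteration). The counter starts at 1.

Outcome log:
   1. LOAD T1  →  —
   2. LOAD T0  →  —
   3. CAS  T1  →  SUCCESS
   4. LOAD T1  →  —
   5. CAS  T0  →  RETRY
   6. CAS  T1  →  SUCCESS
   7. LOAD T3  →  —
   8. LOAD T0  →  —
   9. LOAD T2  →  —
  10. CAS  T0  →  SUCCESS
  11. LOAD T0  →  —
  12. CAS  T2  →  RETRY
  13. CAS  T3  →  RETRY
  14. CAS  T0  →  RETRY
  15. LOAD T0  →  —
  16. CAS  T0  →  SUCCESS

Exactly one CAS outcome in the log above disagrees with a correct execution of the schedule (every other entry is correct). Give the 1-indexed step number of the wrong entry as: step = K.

Re-executing:
T1 LOAD — after: cnt=1, r=1 — load
T0 LOAD — after: cnt=1, r=1 — load
T1 CAS — after: cnt=2, r=1 — ok
T1 LOAD — after: cnt=2, r=2 — load
T0 CAS — after: cnt=2, r=1 — retry
T1 CAS — after: cnt=3, r=2 — ok
T3 LOAD — after: cnt=3, r=3 — load
T0 LOAD — after: cnt=3, r=3 — load
T2 LOAD — after: cnt=3, r=3 — load
T0 CAS — after: cnt=4, r=3 — ok
T0 LOAD — after: cnt=4, r=4 — load
T2 CAS — after: cnt=4, r=3 — retry
T3 CAS — after: cnt=4, r=3 — retry
T0 CAS — after: cnt=5, r=4 — ok
T0 LOAD — after: cnt=5, r=5 — load
T0 CAS — after: cnt=6, r=5 — ok
Flip is step 14.

step = 14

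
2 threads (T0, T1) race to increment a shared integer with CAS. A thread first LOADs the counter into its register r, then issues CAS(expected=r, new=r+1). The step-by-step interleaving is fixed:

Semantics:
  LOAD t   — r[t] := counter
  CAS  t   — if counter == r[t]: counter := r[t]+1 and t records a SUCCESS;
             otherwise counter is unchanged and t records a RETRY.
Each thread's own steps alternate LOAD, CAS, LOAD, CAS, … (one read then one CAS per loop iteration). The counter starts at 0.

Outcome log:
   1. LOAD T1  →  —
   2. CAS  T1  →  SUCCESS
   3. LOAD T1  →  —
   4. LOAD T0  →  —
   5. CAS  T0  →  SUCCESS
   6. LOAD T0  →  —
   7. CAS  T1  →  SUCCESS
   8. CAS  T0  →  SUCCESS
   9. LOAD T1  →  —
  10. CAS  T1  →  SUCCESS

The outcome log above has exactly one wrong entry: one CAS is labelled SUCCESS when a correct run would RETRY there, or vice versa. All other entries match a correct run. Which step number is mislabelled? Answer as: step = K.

step = 7

Re-executing:
#1 T1 reads 0
#2 T1 CAS(0→1) writes; counter now 1
#3 T1 reads 1
#4 T0 reads 1
#5 T0 CAS(1→2) writes; counter now 2
#6 T0 reads 2
#7 T1 CAS(1→2) fails; counter now 2
#8 T0 CAS(2→3) writes; counter now 3
#9 T1 reads 3
#10 T1 CAS(3→4) writes; counter now 4
Mismatch at 7.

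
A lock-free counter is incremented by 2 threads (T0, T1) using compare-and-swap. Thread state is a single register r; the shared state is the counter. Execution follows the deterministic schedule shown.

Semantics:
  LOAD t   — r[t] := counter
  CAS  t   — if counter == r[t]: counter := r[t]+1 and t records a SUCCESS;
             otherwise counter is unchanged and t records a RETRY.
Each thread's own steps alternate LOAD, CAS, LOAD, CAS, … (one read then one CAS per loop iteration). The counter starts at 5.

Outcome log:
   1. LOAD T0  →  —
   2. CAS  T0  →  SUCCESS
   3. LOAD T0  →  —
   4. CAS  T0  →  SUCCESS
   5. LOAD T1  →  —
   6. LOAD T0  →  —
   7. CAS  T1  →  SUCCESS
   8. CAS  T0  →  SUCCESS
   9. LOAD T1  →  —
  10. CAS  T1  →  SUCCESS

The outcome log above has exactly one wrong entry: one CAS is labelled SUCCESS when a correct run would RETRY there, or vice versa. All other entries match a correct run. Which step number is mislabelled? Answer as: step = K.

step = 8

Reference trace:
1. LOAD T0 → mem=5 r[T0]=5 [LOAD]
2. CAS T0 → mem=6 r[T0]=5 [OK]
3. LOAD T0 → mem=6 r[T0]=6 [LOAD]
4. CAS T0 → mem=7 r[T0]=6 [OK]
5. LOAD T1 → mem=7 r[T1]=7 [LOAD]
6. LOAD T0 → mem=7 r[T0]=7 [LOAD]
7. CAS T1 → mem=8 r[T1]=7 [OK]
8. CAS T0 → mem=8 r[T0]=7 [RETRY]
9. LOAD T1 → mem=8 r[T1]=8 [LOAD]
10. CAS T1 → mem=9 r[T1]=8 [OK]
Flip is step 8.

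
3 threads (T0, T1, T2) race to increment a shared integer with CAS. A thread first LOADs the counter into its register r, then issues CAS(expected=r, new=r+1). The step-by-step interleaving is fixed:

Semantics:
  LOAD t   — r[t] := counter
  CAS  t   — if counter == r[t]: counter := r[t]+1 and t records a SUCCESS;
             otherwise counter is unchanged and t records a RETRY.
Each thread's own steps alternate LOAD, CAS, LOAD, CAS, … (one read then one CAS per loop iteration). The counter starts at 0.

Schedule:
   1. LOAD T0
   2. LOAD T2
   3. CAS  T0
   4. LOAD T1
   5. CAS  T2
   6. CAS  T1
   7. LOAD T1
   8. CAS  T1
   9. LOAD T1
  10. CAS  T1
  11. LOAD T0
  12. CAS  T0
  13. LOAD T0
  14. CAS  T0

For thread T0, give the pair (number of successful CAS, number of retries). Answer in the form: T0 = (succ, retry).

T0 = (3, 0)

1. LOAD T0 → mem=0 r[T0]=0 [LOAD]
2. LOAD T2 → mem=0 r[T2]=0 [LOAD]
3. CAS T0 → mem=1 r[T0]=0 [OK]
4. LOAD T1 → mem=1 r[T1]=1 [LOAD]
5. CAS T2 → mem=1 r[T2]=0 [RETRY]
6. CAS T1 → mem=2 r[T1]=1 [OK]
7. LOAD T1 → mem=2 r[T1]=2 [LOAD]
8. CAS T1 → mem=3 r[T1]=2 [OK]
9. LOAD T1 → mem=3 r[T1]=3 [LOAD]
10. CAS T1 → mem=4 r[T1]=3 [OK]
11. LOAD T0 → mem=4 r[T0]=4 [LOAD]
12. CAS T0 → mem=5 r[T0]=4 [OK]
13. LOAD T0 → mem=5 r[T0]=5 [LOAD]
14. CAS T0 → mem=6 r[T0]=5 [OK]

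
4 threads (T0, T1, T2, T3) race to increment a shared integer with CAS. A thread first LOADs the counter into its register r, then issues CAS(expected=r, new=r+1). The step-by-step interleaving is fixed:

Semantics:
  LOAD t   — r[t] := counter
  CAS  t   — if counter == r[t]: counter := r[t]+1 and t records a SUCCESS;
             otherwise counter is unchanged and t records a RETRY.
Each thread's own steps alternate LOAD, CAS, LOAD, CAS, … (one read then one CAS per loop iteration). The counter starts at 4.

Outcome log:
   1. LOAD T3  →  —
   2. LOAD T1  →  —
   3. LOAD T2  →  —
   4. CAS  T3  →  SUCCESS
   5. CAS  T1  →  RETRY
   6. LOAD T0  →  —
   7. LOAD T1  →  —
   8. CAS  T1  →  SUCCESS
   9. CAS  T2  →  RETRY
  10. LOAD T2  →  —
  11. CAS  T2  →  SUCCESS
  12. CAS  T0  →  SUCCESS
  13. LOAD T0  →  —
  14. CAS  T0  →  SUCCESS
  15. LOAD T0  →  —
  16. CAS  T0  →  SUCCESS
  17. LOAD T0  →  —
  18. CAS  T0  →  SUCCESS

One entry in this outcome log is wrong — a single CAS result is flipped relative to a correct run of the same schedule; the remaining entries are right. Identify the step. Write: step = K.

step = 12

Correct run:
T3 LOAD — after: cnt=4, r=4 — load
T1 LOAD — after: cnt=4, r=4 — load
T2 LOAD — after: cnt=4, r=4 — load
T3 CAS — after: cnt=5, r=4 — ok
T1 CAS — after: cnt=5, r=4 — retry
T0 LOAD — after: cnt=5, r=5 — load
T1 LOAD — after: cnt=5, r=5 — load
T1 CAS — after: cnt=6, r=5 — ok
T2 CAS — after: cnt=6, r=4 — retry
T2 LOAD — after: cnt=6, r=6 — load
T2 CAS — after: cnt=7, r=6 — ok
T0 CAS — after: cnt=7, r=5 — retry
T0 LOAD — after: cnt=7, r=7 — load
T0 CAS — after: cnt=8, r=7 — ok
T0 LOAD — after: cnt=8, r=8 — load
T0 CAS — after: cnt=9, r=8 — ok
T0 LOAD — after: cnt=9, r=9 — load
T0 CAS — after: cnt=10, r=9 — ok
Mismatch at 12.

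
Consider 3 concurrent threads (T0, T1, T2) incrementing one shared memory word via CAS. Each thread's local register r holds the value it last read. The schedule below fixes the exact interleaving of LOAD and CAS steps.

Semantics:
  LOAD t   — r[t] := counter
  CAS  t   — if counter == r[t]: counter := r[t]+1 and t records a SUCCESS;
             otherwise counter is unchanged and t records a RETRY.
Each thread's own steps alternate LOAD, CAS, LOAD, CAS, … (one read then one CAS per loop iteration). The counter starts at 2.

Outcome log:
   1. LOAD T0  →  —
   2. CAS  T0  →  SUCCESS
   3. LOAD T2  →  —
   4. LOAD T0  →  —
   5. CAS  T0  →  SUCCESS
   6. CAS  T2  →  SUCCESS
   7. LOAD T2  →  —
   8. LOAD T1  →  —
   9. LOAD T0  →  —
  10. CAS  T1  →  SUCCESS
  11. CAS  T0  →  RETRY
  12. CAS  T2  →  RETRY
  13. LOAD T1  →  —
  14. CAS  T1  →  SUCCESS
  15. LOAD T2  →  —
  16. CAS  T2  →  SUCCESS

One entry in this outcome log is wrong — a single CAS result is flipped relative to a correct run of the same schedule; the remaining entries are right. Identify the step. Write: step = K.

step = 6

Correct run:
1. LOAD T0 → mem=2 r[T0]=2 [LOAD]
2. CAS T0 → mem=3 r[T0]=2 [OK]
3. LOAD T2 → mem=3 r[T2]=3 [LOAD]
4. LOAD T0 → mem=3 r[T0]=3 [LOAD]
5. CAS T0 → mem=4 r[T0]=3 [OK]
6. CAS T2 → mem=4 r[T2]=3 [RETRY]
7. LOAD T2 → mem=4 r[T2]=4 [LOAD]
8. LOAD T1 → mem=4 r[T1]=4 [LOAD]
9. LOAD T0 → mem=4 r[T0]=4 [LOAD]
10. CAS T1 → mem=5 r[T1]=4 [OK]
11. CAS T0 → mem=5 r[T0]=4 [RETRY]
12. CAS T2 → mem=5 r[T2]=4 [RETRY]
13. LOAD T1 → mem=5 r[T1]=5 [LOAD]
14. CAS T1 → mem=6 r[T1]=5 [OK]
15. LOAD T2 → mem=6 r[T2]=6 [LOAD]
16. CAS T2 → mem=7 r[T2]=6 [OK]
Flip is step 6.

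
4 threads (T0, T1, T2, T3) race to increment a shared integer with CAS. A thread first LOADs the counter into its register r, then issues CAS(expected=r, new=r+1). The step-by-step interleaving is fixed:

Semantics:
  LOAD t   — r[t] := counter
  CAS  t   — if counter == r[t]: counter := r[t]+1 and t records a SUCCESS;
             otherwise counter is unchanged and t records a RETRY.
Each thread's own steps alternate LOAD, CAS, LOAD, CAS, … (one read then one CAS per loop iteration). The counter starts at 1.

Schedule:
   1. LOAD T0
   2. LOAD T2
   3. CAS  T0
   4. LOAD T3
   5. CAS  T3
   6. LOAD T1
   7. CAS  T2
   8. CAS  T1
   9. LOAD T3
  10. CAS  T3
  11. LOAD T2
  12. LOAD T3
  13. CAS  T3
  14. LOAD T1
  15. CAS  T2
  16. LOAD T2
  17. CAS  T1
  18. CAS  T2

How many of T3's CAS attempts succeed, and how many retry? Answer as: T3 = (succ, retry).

T3 = (3, 0)

[1] T0.load  rd  (counter 1, T0.r 1)
[2] T2.load  rd  (counter 1, T2.r 1)
[3] T0.cas  hit  (counter 2, T0.r 1)
[4] T3.load  rd  (counter 2, T3.r 2)
[5] T3.cas  hit  (counter 3, T3.r 2)
[6] T1.load  rd  (counter 3, T1.r 3)
[7] T2.cas  miss  (counter 3, T2.r 1)
[8] T1.cas  hit  (counter 4, T1.r 3)
[9] T3.load  rd  (counter 4, T3.r 4)
[10] T3.cas  hit  (counter 5, T3.r 4)
[11] T2.load  rd  (counter 5, T2.r 5)
[12] T3.load  rd  (counter 5, T3.r 5)
[13] T3.cas  hit  (counter 6, T3.r 5)
[14] T1.load  rd  (counter 6, T1.r 6)
[15] T2.cas  miss  (counter 6, T2.r 5)
[16] T2.load  rd  (counter 6, T2.r 6)
[17] T1.cas  hit  (counter 7, T1.r 6)
[18] T2.cas  miss  (counter 7, T2.r 6)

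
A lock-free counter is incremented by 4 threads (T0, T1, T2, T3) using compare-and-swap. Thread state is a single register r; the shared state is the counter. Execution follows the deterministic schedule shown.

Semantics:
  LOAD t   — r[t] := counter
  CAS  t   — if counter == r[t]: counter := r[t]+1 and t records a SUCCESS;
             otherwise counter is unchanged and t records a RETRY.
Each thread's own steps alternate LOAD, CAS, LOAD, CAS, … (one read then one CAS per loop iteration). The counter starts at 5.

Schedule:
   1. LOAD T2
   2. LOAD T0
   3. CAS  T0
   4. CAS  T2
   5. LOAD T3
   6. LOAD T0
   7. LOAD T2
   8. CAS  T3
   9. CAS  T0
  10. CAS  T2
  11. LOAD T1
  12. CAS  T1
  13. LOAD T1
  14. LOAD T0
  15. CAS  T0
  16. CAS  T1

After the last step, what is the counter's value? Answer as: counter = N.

#1 T2 reads 5
#2 T0 reads 5
#3 T0 CAS(5→6) writes; counter now 6
#4 T2 CAS(5→6) fails; counter now 6
#5 T3 reads 6
#6 T0 reads 6
#7 T2 reads 6
#8 T3 CAS(6→7) writes; counter now 7
#9 T0 CAS(6→7) fails; counter now 7
#10 T2 CAS(6→7) fails; counter now 7
#11 T1 reads 7
#12 T1 CAS(7→8) writes; counter now 8
#13 T1 reads 8
#14 T0 reads 8
#15 T0 CAS(8→9) writes; counter now 9
#16 T1 CAS(8→9) fails; counter now 9

counter = 9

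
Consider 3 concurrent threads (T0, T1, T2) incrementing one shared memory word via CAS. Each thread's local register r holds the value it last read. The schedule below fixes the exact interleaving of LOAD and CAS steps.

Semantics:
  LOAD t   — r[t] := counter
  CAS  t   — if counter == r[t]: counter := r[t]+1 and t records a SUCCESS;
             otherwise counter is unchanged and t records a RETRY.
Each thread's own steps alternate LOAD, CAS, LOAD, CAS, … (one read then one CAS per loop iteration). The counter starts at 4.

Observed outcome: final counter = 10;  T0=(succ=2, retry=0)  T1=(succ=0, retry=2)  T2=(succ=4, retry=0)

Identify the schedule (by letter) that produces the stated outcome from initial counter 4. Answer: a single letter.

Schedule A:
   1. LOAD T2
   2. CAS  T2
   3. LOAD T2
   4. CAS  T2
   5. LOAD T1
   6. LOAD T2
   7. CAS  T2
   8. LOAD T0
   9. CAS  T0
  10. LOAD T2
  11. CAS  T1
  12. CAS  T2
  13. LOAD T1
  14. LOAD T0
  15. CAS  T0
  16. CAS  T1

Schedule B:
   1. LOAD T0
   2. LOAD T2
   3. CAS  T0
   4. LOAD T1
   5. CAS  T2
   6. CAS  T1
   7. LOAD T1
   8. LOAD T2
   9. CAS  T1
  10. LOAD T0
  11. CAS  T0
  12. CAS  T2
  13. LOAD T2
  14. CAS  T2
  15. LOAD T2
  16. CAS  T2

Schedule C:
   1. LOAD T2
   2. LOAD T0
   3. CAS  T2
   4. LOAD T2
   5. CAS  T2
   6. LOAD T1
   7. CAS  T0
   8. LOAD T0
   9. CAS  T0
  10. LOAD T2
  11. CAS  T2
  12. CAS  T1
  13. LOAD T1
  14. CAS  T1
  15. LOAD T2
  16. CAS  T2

A

Tracing schedule A:
[1] T2.load  rd  (counter 4, T2.r 4)
[2] T2.cas  hit  (counter 5, T2.r 4)
[3] T2.load  rd  (counter 5, T2.r 5)
[4] T2.cas  hit  (counter 6, T2.r 5)
[5] T1.load  rd  (counter 6, T1.r 6)
[6] T2.load  rd  (counter 6, T2.r 6)
[7] T2.cas  hit  (counter 7, T2.r 6)
[8] T0.load  rd  (counter 7, T0.r 7)
[9] T0.cas  hit  (counter 8, T0.r 7)
[10] T2.load  rd  (counter 8, T2.r 8)
[11] T1.cas  miss  (counter 8, T1.r 6)
[12] T2.cas  hit  (counter 9, T2.r 8)
[13] T1.load  rd  (counter 9, T1.r 9)
[14] T0.load  rd  (counter 9, T0.r 9)
[15] T0.cas  hit  (counter 10, T0.r 9)
[16] T1.cas  miss  (counter 10, T1.r 9)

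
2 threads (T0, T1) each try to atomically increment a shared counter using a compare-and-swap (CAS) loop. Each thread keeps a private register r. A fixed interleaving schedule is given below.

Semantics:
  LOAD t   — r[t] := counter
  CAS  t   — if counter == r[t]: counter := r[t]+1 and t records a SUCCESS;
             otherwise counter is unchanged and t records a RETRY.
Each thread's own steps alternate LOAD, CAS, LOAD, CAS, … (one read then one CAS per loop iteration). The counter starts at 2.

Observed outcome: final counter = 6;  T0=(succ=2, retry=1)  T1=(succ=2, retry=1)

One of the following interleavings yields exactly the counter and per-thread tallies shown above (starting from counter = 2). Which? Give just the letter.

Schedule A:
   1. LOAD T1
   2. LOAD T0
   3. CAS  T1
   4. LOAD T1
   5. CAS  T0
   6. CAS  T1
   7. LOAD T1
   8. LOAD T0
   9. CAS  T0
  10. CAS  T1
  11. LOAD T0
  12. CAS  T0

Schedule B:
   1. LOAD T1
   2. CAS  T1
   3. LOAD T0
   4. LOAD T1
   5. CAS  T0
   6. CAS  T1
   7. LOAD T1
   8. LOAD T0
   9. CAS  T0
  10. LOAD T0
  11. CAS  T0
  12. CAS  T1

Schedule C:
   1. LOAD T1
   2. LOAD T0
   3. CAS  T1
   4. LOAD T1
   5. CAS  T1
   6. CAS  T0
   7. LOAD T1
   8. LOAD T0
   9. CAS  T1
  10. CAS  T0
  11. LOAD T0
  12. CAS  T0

A

Simulating candidate A:
T1 LOAD — after: cnt=2, r=2 — load
T0 LOAD — after: cnt=2, r=2 — load
T1 CAS — after: cnt=3, r=2 — ok
T1 LOAD — after: cnt=3, r=3 — load
T0 CAS — after: cnt=3, r=2 — retry
T1 CAS — after: cnt=4, r=3 — ok
T1 LOAD — after: cnt=4, r=4 — load
T0 LOAD — after: cnt=4, r=4 — load
T0 CAS — after: cnt=5, r=4 — ok
T1 CAS — after: cnt=5, r=4 — retry
T0 LOAD — after: cnt=5, r=5 — load
T0 CAS — after: cnt=6, r=5 — ok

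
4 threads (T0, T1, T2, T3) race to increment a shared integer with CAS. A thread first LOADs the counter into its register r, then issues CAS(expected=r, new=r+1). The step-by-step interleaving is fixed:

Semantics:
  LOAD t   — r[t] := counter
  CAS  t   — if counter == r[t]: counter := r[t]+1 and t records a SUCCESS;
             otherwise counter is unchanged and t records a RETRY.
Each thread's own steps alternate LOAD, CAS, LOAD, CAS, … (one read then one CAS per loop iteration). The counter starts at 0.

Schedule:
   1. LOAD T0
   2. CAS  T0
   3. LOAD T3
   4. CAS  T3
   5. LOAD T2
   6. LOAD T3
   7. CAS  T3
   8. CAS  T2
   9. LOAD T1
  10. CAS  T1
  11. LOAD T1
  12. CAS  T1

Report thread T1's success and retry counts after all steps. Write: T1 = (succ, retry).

T1 = (2, 0)

[1] T0.load  rd  (counter 0, T0.r 0)
[2] T0.cas  hit  (counter 1, T0.r 0)
[3] T3.load  rd  (counter 1, T3.r 1)
[4] T3.cas  hit  (counter 2, T3.r 1)
[5] T2.load  rd  (counter 2, T2.r 2)
[6] T3.load  rd  (counter 2, T3.r 2)
[7] T3.cas  hit  (counter 3, T3.r 2)
[8] T2.cas  miss  (counter 3, T2.r 2)
[9] T1.load  rd  (counter 3, T1.r 3)
[10] T1.cas  hit  (counter 4, T1.r 3)
[11] T1.load  rd  (counter 4, T1.r 4)
[12] T1.cas  hit  (counter 5, T1.r 4)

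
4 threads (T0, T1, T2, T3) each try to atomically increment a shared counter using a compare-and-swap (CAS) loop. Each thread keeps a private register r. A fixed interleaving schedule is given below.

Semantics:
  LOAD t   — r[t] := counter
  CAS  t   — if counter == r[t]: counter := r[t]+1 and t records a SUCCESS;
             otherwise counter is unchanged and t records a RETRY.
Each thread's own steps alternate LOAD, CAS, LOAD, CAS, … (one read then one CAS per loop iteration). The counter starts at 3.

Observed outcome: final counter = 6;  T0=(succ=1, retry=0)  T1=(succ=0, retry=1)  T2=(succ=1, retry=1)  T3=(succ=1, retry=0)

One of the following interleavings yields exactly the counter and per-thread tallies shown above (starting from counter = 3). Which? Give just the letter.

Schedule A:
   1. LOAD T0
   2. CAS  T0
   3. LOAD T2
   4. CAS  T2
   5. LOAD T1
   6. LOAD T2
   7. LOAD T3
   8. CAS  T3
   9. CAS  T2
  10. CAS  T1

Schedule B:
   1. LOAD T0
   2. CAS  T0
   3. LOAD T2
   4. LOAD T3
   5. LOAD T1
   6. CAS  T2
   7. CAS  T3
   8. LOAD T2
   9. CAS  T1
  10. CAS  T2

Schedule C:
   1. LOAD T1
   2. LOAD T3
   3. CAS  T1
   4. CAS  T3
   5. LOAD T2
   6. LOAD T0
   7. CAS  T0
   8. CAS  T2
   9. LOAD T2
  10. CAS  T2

Tracing schedule A:
1. LOAD T0 → mem=3 r[T0]=3 [LOAD]
2. CAS T0 → mem=4 r[T0]=3 [OK]
3. LOAD T2 → mem=4 r[T2]=4 [LOAD]
4. CAS T2 → mem=5 r[T2]=4 [OK]
5. LOAD T1 → mem=5 r[T1]=5 [LOAD]
6. LOAD T2 → mem=5 r[T2]=5 [LOAD]
7. LOAD T3 → mem=5 r[T3]=5 [LOAD]
8. CAS T3 → mem=6 r[T3]=5 [OK]
9. CAS T2 → mem=6 r[T2]=5 [RETRY]
10. CAS T1 → mem=6 r[T1]=5 [RETRY]

A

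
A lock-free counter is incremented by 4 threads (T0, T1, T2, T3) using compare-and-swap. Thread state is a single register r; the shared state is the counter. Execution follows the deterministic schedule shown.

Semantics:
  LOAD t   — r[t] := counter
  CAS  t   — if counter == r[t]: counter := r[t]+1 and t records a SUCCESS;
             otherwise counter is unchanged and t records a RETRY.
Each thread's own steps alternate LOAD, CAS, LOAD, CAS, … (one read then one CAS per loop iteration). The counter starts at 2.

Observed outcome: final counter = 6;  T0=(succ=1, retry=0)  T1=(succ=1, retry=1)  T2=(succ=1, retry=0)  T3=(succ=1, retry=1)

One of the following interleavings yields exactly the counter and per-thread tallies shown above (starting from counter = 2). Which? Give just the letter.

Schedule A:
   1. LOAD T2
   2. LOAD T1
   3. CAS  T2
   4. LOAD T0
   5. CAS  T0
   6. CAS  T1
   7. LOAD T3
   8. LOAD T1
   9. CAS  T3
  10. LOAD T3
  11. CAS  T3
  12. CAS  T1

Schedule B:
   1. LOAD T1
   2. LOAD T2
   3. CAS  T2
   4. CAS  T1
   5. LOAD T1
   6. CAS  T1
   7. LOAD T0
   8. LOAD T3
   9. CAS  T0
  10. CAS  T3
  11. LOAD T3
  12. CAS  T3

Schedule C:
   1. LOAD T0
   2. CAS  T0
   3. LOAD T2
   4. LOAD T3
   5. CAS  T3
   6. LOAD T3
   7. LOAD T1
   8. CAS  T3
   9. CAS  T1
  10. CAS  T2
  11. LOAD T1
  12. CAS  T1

Run B:
[1] T1.load  rd  (counter 2, T1.r 2)
[2] T2.load  rd  (counter 2, T2.r 2)
[3] T2.cas  hit  (counter 3, T2.r 2)
[4] T1.cas  miss  (counter 3, T1.r 2)
[5] T1.load  rd  (counter 3, T1.r 3)
[6] T1.cas  hit  (counter 4, T1.r 3)
[7] T0.load  rd  (counter 4, T0.r 4)
[8] T3.load  rd  (counter 4, T3.r 4)
[9] T0.cas  hit  (counter 5, T0.r 4)
[10] T3.cas  miss  (counter 5, T3.r 4)
[11] T3.load  rd  (counter 5, T3.r 5)
[12] T3.cas  hit  (counter 6, T3.r 5)

B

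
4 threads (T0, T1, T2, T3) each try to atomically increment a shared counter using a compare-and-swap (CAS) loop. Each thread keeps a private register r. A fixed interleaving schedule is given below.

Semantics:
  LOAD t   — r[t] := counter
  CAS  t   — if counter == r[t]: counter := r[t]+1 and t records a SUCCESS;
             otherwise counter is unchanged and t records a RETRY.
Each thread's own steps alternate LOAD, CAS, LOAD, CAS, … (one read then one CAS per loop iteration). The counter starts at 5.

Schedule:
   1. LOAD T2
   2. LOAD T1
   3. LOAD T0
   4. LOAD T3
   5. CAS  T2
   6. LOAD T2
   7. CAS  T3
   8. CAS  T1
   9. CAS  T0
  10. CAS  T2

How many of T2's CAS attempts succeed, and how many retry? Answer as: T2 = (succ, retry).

[1] T2.load  rd  (counter 5, T2.r 5)
[2] T1.load  rd  (counter 5, T1.r 5)
[3] T0.load  rd  (counter 5, T0.r 5)
[4] T3.load  rd  (counter 5, T3.r 5)
[5] T2.cas  hit  (counter 6, T2.r 5)
[6] T2.load  rd  (counter 6, T2.r 6)
[7] T3.cas  miss  (counter 6, T3.r 5)
[8] T1.cas  miss  (counter 6, T1.r 5)
[9] T0.cas  miss  (counter 6, T0.r 5)
[10] T2.cas  hit  (counter 7, T2.r 6)

T2 = (2, 0)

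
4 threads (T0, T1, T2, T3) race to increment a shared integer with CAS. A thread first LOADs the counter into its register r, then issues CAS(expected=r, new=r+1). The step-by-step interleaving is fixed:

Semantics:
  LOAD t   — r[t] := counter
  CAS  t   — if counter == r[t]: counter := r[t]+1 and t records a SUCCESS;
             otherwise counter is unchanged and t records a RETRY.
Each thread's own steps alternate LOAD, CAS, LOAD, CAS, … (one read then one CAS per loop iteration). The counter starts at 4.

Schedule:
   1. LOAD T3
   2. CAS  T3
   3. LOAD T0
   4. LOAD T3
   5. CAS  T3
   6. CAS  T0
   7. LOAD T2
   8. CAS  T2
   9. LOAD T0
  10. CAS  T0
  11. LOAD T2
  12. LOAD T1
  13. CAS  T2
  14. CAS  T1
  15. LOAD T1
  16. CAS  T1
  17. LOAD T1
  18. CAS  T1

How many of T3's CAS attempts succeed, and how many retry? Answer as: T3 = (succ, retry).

T3 = (2, 0)

T3 LOAD — after: cnt=4, r=4 — load
T3 CAS — after: cnt=5, r=4 — ok
T0 LOAD — after: cnt=5, r=5 — load
T3 LOAD — after: cnt=5, r=5 — load
T3 CAS — after: cnt=6, r=5 — ok
T0 CAS — after: cnt=6, r=5 — retry
T2 LOAD — after: cnt=6, r=6 — load
T2 CAS — after: cnt=7, r=6 — ok
T0 LOAD — after: cnt=7, r=7 — load
T0 CAS — after: cnt=8, r=7 — ok
T2 LOAD — after: cnt=8, r=8 — load
T1 LOAD — after: cnt=8, r=8 — load
T2 CAS — after: cnt=9, r=8 — ok
T1 CAS — after: cnt=9, r=8 — retry
T1 LOAD — after: cnt=9, r=9 — load
T1 CAS — after: cnt=10, r=9 — ok
T1 LOAD — after: cnt=10, r=10 — load
T1 CAS — after: cnt=11, r=10 — ok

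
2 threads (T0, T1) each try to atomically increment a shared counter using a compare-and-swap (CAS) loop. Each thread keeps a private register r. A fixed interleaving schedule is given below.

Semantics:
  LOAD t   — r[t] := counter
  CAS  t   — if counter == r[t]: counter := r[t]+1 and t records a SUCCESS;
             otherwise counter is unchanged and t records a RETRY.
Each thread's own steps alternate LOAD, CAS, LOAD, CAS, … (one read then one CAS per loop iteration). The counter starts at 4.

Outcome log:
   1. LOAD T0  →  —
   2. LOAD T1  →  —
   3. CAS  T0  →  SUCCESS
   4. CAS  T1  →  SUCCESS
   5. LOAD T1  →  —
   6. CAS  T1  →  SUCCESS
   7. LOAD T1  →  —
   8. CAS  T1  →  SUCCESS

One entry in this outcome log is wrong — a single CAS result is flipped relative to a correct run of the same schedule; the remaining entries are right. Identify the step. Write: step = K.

Correct run:
1. LOAD T0 → mem=4 r[T0]=4 [LOAD]
2. LOAD T1 → mem=4 r[T1]=4 [LOAD]
3. CAS T0 → mem=5 r[T0]=4 [OK]
4. CAS T1 → mem=5 r[T1]=4 [RETRY]
5. LOAD T1 → mem=5 r[T1]=5 [LOAD]
6. CAS T1 → mem=6 r[T1]=5 [OK]
7. LOAD T1 → mem=6 r[T1]=6 [LOAD]
8. CAS T1 → mem=7 r[T1]=6 [OK]
Log disagrees first at step 4.

step = 4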